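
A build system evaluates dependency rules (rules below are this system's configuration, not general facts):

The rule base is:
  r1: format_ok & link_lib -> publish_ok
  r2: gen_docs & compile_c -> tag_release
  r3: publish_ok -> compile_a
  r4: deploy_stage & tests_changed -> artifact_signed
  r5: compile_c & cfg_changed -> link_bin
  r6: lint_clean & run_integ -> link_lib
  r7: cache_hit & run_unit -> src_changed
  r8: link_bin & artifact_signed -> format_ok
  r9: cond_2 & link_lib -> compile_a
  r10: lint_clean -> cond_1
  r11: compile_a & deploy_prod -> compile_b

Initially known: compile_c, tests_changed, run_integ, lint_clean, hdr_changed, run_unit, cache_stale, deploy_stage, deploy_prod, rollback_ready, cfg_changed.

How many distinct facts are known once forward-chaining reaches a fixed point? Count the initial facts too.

19

Round 1 fires r4, r5, r6, r10, giving artifact_signed, link_bin, link_lib, cond_1.
Round 2 fires r8, giving format_ok.
Round 3 fires r1, giving publish_ok.
Round 4 fires r3, giving compile_a.
Round 5 fires r11, giving compile_b.
Closure: {artifact_signed, cache_stale, cfg_changed, compile_a, compile_b, compile_c, cond_1, deploy_prod, deploy_stage, format_ok, hdr_changed, link_bin, link_lib, lint_clean, publish_ok, rollback_ready, run_integ, run_unit, tests_changed} — 19 facts.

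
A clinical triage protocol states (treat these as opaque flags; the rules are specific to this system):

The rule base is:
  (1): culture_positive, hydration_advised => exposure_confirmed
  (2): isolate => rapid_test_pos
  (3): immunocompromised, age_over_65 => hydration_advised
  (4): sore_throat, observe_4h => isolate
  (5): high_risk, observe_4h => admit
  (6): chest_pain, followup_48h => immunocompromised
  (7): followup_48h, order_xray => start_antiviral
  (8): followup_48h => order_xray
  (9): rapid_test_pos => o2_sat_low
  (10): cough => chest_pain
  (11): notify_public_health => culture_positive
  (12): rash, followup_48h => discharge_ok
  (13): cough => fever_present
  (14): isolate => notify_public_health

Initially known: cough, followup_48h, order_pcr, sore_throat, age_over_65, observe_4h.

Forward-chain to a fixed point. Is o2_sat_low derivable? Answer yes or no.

yes

Round 1: (4) [sore_throat, observe_4h => isolate]; (8) [followup_48h => order_xray]; (10) [cough => chest_pain]; (13) [cough => fever_present]. New: isolate, order_xray, chest_pain, fever_present.
Round 2: (2) [isolate => rapid_test_pos]; (6) [chest_pain, followup_48h => immunocompromised]; (7) [followup_48h, order_xray => start_antiviral]; (14) [isolate => notify_public_health]. New: rapid_test_pos, immunocompromised, start_antiviral, notify_public_health.
Round 3: (3) [immunocompromised, age_over_65 => hydration_advised]; (9) [rapid_test_pos => o2_sat_low]; (11) [notify_public_health => culture_positive]. New: hydration_advised, o2_sat_low, culture_positive.
Round 4: (1) [culture_positive, hydration_advised => exposure_confirmed]. New: exposure_confirmed.
o2_sat_low appears in round 3, so it is derivable.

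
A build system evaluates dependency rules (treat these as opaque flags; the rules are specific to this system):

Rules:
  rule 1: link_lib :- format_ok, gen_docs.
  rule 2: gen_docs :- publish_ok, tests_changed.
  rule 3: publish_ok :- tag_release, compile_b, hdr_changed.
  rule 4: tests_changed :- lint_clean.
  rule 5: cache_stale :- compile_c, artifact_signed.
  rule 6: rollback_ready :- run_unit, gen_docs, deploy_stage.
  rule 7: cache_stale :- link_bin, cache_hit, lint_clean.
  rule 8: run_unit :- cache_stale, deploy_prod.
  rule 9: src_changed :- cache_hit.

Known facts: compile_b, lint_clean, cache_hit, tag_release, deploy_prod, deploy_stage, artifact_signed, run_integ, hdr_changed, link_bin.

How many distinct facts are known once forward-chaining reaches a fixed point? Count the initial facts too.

[1] rule 3 [publish_ok :- tag_release, compile_b, hdr_changed.]; rule 4 [tests_changed :- lint_clean.]; rule 7 [cache_stale :- link_bin, cache_hit, lint_clean.]; rule 9 [src_changed :- cache_hit.]. ⇒ new: publish_ok, tests_changed, cache_stale, src_changed.
[2] rule 2 [gen_docs :- publish_ok, tests_changed.]; rule 8 [run_unit :- cache_stale, deploy_prod.]. ⇒ new: gen_docs, run_unit.
[3] rule 6 [rollback_ready :- run_unit, gen_docs, deploy_stage.]. ⇒ new: rollback_ready.
Closure: {artifact_signed, cache_hit, cache_stale, compile_b, deploy_prod, deploy_stage, gen_docs, hdr_changed, link_bin, lint_clean, publish_ok, rollback_ready, run_integ, run_unit, src_changed, tag_release, tests_changed} — 17 facts.

17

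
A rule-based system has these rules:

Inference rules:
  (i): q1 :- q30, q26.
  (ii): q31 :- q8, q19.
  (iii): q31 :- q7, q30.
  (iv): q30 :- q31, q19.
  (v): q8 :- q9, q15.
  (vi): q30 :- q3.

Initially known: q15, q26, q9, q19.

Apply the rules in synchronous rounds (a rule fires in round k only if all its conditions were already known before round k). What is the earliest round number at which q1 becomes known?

4

Round 1 fires (v), giving q8.
Round 2 fires (ii), giving q31.
Round 3 fires (iv), giving q30.
Round 4 fires (i), giving q1.
q1 first appears in round 4.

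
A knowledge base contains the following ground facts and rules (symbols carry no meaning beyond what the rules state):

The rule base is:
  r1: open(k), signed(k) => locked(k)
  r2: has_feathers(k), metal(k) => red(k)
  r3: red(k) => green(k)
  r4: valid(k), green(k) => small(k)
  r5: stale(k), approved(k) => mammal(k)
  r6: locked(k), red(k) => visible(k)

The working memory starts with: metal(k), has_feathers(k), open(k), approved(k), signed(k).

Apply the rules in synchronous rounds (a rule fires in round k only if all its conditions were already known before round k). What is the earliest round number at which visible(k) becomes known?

[1] r1 [open(k), signed(k) => locked(k)]; r2 [has_feathers(k), metal(k) => red(k)]. ⇒ new: locked(k), red(k).
[2] r3 [red(k) => green(k)]; r6 [locked(k), red(k) => visible(k)]. ⇒ new: green(k), visible(k).
visible(k) first appears in round 2.

2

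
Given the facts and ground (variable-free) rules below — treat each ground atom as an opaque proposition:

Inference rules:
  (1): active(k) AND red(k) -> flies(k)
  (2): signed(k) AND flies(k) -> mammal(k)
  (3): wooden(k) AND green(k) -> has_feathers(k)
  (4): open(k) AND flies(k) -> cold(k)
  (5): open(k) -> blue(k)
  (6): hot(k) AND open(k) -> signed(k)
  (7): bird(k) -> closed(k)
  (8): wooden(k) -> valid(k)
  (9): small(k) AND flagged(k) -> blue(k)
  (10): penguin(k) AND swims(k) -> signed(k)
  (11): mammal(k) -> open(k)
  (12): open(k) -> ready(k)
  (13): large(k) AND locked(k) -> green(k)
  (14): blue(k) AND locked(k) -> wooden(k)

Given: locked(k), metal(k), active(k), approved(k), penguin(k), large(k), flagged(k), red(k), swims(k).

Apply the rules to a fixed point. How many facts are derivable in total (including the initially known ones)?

Round 1: (1) [active(k) AND red(k) -> flies(k)]; (10) [penguin(k) AND swims(k) -> signed(k)]; (13) [large(k) AND locked(k) -> green(k)]. Adds flies(k), signed(k), green(k).
Round 2: (2) [signed(k) AND flies(k) -> mammal(k)]. Adds mammal(k).
Round 3: (11) [mammal(k) -> open(k)]. Adds open(k).
Round 4: (4) [open(k) AND flies(k) -> cold(k)]; (5) [open(k) -> blue(k)]; (12) [open(k) -> ready(k)]. Adds cold(k), blue(k), ready(k).
Round 5: (14) [blue(k) AND locked(k) -> wooden(k)]. Adds wooden(k).
Round 6: (3) [wooden(k) AND green(k) -> has_feathers(k)]; (8) [wooden(k) -> valid(k)]. Adds has_feathers(k), valid(k).
Closure: {active(k), approved(k), blue(k), cold(k), flagged(k), flies(k), green(k), has_feathers(k), large(k), locked(k), mammal(k), metal(k), open(k), penguin(k), ready(k), red(k), signed(k), swims(k), valid(k), wooden(k)} — 20 facts.

20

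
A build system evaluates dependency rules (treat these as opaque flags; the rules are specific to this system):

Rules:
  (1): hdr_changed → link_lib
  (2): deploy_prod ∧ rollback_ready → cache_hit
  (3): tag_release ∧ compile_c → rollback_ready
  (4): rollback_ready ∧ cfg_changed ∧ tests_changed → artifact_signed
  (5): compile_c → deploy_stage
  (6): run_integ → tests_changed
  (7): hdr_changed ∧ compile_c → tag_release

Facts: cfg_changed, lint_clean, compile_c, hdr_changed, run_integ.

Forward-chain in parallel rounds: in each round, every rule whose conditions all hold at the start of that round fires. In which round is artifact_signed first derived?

Round 1 — (1), (5), (6), (7), derive link_lib, deploy_stage, tests_changed, tag_release.
Round 2 — (3), derive rollback_ready.
Round 3 — (4), derive artifact_signed.
artifact_signed first appears in round 3.

3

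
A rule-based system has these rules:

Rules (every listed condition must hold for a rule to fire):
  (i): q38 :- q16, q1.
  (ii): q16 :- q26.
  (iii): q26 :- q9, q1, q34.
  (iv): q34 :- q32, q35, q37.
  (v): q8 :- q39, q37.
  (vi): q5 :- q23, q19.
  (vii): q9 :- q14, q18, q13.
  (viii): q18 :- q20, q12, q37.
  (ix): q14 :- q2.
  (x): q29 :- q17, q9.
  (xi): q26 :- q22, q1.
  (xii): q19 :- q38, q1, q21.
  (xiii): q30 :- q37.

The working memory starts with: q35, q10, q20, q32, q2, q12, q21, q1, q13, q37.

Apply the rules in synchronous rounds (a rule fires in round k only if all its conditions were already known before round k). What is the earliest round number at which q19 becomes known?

Round 1 fires (iv), (viii), (ix), (xiii), giving q34, q18, q14, q30.
Round 2 fires (vii), giving q9.
Round 3 fires (iii), giving q26.
Round 4 fires (ii), giving q16.
Round 5 fires (i), giving q38.
Round 6 fires (xii), giving q19.
q19 first appears in round 6.

6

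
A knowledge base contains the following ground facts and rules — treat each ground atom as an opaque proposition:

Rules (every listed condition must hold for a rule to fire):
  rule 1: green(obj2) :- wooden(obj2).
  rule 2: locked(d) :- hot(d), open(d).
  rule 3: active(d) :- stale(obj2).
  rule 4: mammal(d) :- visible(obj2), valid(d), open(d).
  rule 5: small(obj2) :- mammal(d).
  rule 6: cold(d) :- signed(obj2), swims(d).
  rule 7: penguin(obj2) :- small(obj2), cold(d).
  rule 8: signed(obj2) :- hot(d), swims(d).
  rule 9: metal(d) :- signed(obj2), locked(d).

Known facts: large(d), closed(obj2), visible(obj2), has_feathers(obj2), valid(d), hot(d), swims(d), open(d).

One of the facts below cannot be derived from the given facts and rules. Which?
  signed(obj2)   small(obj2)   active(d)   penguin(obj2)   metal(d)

active(d)

Round 1: rule 2 [locked(d) :- hot(d), open(d).]; rule 4 [mammal(d) :- visible(obj2), valid(d), open(d).]; rule 8 [signed(obj2) :- hot(d), swims(d).]. Adds locked(d), mammal(d), signed(obj2).
Round 2: rule 5 [small(obj2) :- mammal(d).]; rule 6 [cold(d) :- signed(obj2), swims(d).]; rule 9 [metal(d) :- signed(obj2), locked(d).]. Adds small(obj2), cold(d), metal(d).
Round 3: rule 7 [penguin(obj2) :- small(obj2), cold(d).]. Adds penguin(obj2).
Derived: penguin(obj2) (round 3), metal(d) (round 2), small(obj2) (round 2), signed(obj2) (round 1). active(d) never appears in any round.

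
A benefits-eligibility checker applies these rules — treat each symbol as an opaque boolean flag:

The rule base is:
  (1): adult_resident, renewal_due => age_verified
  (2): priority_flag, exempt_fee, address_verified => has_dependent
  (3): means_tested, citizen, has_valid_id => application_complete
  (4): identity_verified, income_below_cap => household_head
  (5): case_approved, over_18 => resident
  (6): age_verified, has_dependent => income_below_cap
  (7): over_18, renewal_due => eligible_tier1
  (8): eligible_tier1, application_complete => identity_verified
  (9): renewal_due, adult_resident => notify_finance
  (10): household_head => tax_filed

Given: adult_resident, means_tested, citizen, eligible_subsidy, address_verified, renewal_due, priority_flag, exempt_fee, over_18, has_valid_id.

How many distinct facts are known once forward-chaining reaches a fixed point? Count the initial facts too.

Round 1: (1) [adult_resident, renewal_due => age_verified]; (2) [priority_flag, exempt_fee, address_verified => has_dependent]; (3) [means_tested, citizen, has_valid_id => application_complete]; (7) [over_18, renewal_due => eligible_tier1]; (9) [renewal_due, adult_resident => notify_finance]. New: age_verified, has_dependent, application_complete, eligible_tier1, notify_finance.
Round 2: (6) [age_verified, has_dependent => income_below_cap]; (8) [eligible_tier1, application_complete => identity_verified]. New: income_below_cap, identity_verified.
Round 3: (4) [identity_verified, income_below_cap => household_head]. New: household_head.
Round 4: (10) [household_head => tax_filed]. New: tax_filed.
Closure: {address_verified, adult_resident, age_verified, application_complete, citizen, eligible_subsidy, eligible_tier1, exempt_fee, has_dependent, has_valid_id, household_head, identity_verified, income_below_cap, means_tested, notify_finance, over_18, priority_flag, renewal_due, tax_filed} — 19 facts.

19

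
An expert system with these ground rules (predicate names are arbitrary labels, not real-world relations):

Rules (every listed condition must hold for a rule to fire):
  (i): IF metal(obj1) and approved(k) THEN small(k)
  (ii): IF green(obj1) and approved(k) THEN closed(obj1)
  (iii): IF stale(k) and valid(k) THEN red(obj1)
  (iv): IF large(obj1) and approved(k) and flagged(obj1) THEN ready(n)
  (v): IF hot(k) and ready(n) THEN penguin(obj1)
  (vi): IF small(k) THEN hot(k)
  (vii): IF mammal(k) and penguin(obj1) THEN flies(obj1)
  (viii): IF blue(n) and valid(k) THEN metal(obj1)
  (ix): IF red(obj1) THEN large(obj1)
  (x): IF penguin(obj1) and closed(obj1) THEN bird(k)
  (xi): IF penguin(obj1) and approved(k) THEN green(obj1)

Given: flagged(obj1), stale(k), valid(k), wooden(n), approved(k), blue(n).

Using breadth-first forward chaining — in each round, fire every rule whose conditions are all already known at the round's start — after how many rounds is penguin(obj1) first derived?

Round 1: (iii) [IF stale(k) and valid(k) THEN red(obj1)]; (viii) [IF blue(n) and valid(k) THEN metal(obj1)]. New: red(obj1), metal(obj1).
Round 2: (i) [IF metal(obj1) and approved(k) THEN small(k)]; (ix) [IF red(obj1) THEN large(obj1)]. New: small(k), large(obj1).
Round 3: (iv) [IF large(obj1) and approved(k) and flagged(obj1) THEN ready(n)]; (vi) [IF small(k) THEN hot(k)]. New: ready(n), hot(k).
Round 4: (v) [IF hot(k) and ready(n) THEN penguin(obj1)]. New: penguin(obj1).
penguin(obj1) first appears in round 4.

4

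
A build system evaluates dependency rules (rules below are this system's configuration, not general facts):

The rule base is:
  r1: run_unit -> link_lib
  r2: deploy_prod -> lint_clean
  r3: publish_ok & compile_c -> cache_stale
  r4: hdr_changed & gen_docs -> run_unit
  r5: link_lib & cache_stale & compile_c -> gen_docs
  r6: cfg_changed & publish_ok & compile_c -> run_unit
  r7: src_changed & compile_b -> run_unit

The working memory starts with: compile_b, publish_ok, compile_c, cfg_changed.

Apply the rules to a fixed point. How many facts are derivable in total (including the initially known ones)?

[1] r3 [publish_ok & compile_c -> cache_stale]; r6 [cfg_changed & publish_ok & compile_c -> run_unit]. ⇒ new: cache_stale, run_unit.
[2] r1 [run_unit -> link_lib]. ⇒ new: link_lib.
[3] r5 [link_lib & cache_stale & compile_c -> gen_docs]. ⇒ new: gen_docs.
Closure: {cache_stale, cfg_changed, compile_b, compile_c, gen_docs, link_lib, publish_ok, run_unit} — 8 facts.

8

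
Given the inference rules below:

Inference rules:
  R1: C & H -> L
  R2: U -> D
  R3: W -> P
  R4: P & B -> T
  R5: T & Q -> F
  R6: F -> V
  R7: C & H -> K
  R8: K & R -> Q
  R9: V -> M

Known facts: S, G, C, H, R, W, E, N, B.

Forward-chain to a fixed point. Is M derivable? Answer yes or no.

yes

Round 1: R1 [C & H -> L]; R3 [W -> P]; R7 [C & H -> K]. Adds L, P, K.
Round 2: R4 [P & B -> T]; R8 [K & R -> Q]. Adds T, Q.
Round 3: R5 [T & Q -> F]. Adds F.
Round 4: R6 [F -> V]. Adds V.
Round 5: R9 [V -> M]. Adds M.
M appears in round 5, so it is derivable.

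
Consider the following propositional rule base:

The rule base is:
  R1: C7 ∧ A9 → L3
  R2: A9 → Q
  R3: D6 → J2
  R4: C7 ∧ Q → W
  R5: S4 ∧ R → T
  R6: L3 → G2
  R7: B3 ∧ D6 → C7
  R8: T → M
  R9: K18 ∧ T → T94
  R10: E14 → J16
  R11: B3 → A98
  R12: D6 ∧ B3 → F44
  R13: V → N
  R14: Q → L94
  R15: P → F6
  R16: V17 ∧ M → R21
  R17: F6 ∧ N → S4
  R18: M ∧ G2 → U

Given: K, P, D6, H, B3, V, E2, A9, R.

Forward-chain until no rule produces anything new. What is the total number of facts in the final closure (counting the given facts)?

Round 1: R2 [A9 → Q]; R3 [D6 → J2]; R7 [B3 ∧ D6 → C7]; R11 [B3 → A98]; R12 [D6 ∧ B3 → F44]; R13 [V → N]; R15 [P → F6]. New: Q, J2, C7, A98, F44, N, F6.
Round 2: R1 [C7 ∧ A9 → L3]; R4 [C7 ∧ Q → W]; R14 [Q → L94]; R17 [F6 ∧ N → S4]. New: L3, W, L94, S4.
Round 3: R5 [S4 ∧ R → T]; R6 [L3 → G2]. New: T, G2.
Round 4: R8 [T → M]. New: M.
Round 5: R18 [M ∧ G2 → U]. New: U.
Closure: {A9, A98, B3, C7, D6, E2, F44, F6, G2, H, J2, K, L3, L94, M, N, P, Q, R, S4, T, U, V, W} — 24 facts.

24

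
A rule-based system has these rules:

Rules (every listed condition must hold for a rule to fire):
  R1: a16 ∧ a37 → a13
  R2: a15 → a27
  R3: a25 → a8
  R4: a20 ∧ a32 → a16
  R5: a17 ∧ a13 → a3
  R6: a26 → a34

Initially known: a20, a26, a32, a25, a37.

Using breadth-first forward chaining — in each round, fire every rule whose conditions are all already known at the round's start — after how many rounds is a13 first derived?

Round 1 — R3, R4, R6, derive a8, a16, a34.
Round 2 — R1, derive a13.
a13 first appears in round 2.

2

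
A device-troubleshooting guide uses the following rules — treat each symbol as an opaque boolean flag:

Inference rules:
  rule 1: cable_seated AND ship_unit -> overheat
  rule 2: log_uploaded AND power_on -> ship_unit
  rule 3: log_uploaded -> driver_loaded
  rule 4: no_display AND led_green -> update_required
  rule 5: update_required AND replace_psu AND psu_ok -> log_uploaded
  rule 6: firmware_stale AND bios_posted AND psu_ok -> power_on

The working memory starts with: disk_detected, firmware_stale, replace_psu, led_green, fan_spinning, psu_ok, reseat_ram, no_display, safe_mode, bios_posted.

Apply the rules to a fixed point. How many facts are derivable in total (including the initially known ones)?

Round 1 fires rule 4, rule 6, giving update_required, power_on.
Round 2 fires rule 5, giving log_uploaded.
Round 3 fires rule 2, rule 3, giving ship_unit, driver_loaded.
Closure: {bios_posted, disk_detected, driver_loaded, fan_spinning, firmware_stale, led_green, log_uploaded, no_display, power_on, psu_ok, replace_psu, reseat_ram, safe_mode, ship_unit, update_required} — 15 facts.

15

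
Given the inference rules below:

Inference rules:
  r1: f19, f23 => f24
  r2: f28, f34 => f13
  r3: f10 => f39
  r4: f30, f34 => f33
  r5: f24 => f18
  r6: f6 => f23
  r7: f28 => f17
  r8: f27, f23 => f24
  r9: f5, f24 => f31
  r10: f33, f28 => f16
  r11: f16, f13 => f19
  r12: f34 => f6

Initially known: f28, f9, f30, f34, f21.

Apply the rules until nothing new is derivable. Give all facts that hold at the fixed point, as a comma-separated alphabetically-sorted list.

f13, f16, f17, f18, f19, f21, f23, f24, f28, f30, f33, f34, f6, f9

Round 1 — r2, r4, r7, r12, derive f13, f33, f17, f6.
Round 2 — r6, r10, derive f23, f16.
Round 3 — r11, derive f19.
Round 4 — r1, derive f24.
Round 5 — r5, derive f18.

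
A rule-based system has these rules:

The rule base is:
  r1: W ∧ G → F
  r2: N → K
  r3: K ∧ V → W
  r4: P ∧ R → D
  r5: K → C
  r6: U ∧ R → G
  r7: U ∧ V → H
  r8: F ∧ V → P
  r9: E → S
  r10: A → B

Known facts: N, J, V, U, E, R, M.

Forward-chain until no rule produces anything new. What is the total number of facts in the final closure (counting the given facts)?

16

Round 1: r2 [N → K]; r6 [U ∧ R → G]; r7 [U ∧ V → H]; r9 [E → S]. Adds K, G, H, S.
Round 2: r3 [K ∧ V → W]; r5 [K → C]. Adds W, C.
Round 3: r1 [W ∧ G → F]. Adds F.
Round 4: r8 [F ∧ V → P]. Adds P.
Round 5: r4 [P ∧ R → D]. Adds D.
Closure: {C, D, E, F, G, H, J, K, M, N, P, R, S, U, V, W} — 16 facts.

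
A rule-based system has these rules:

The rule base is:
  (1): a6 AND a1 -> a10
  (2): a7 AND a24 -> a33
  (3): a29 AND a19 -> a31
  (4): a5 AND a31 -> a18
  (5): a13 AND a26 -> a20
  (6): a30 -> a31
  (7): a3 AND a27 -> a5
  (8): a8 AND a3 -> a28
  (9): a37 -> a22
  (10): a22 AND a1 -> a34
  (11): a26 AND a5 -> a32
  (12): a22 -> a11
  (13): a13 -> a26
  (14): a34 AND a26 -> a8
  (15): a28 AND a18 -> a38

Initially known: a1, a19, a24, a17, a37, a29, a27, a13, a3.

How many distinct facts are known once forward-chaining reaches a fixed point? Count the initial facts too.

21

Round 1: (3) [a29 AND a19 -> a31]; (7) [a3 AND a27 -> a5]; (9) [a37 -> a22]; (13) [a13 -> a26]. New: a31, a5, a22, a26.
Round 2: (4) [a5 AND a31 -> a18]; (5) [a13 AND a26 -> a20]; (10) [a22 AND a1 -> a34]; (11) [a26 AND a5 -> a32]; (12) [a22 -> a11]. New: a18, a20, a34, a32, a11.
Round 3: (14) [a34 AND a26 -> a8]. New: a8.
Round 4: (8) [a8 AND a3 -> a28]. New: a28.
Round 5: (15) [a28 AND a18 -> a38]. New: a38.
Closure: {a1, a11, a13, a17, a18, a19, a20, a22, a24, a26, a27, a28, a29, a3, a31, a32, a34, a37, a38, a5, a8} — 21 facts.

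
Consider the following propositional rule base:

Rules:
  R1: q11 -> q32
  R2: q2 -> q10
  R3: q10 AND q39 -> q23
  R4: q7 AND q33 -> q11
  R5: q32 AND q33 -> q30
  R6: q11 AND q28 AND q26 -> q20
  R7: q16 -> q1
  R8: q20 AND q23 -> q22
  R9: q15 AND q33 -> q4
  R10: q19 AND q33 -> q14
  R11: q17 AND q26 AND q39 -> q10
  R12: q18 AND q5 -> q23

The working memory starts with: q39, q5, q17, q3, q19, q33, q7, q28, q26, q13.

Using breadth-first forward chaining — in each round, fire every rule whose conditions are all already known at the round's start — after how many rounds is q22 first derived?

3

Round 1: R4 [q7 AND q33 -> q11]; R10 [q19 AND q33 -> q14]; R11 [q17 AND q26 AND q39 -> q10]. Adds q11, q14, q10.
Round 2: R1 [q11 -> q32]; R3 [q10 AND q39 -> q23]; R6 [q11 AND q28 AND q26 -> q20]. Adds q32, q23, q20.
Round 3: R5 [q32 AND q33 -> q30]; R8 [q20 AND q23 -> q22]. Adds q30, q22.
q22 first appears in round 3.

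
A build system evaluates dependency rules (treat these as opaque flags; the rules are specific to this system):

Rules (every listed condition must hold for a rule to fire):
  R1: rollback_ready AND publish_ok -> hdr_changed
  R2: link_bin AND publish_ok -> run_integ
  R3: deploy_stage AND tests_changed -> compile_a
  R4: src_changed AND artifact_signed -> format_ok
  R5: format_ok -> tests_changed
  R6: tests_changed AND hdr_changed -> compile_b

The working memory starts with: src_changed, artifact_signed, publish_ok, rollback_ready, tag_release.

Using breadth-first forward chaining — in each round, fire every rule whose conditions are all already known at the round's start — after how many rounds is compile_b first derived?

3

Round 1 — R1, R4, derive hdr_changed, format_ok.
Round 2 — R5, derive tests_changed.
Round 3 — R6, derive compile_b.
compile_b first appears in round 3.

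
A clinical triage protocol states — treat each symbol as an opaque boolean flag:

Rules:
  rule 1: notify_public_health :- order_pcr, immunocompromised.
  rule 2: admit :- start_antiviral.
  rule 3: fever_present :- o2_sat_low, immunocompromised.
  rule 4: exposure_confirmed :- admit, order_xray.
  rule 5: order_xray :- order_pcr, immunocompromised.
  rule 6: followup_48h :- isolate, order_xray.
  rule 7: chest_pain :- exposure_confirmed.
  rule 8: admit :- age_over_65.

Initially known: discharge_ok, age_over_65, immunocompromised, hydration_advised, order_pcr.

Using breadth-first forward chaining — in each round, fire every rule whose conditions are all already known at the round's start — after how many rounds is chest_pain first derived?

Round 1: rule 1 [notify_public_health :- order_pcr, immunocompromised.]; rule 5 [order_xray :- order_pcr, immunocompromised.]; rule 8 [admit :- age_over_65.]. Adds notify_public_health, order_xray, admit.
Round 2: rule 4 [exposure_confirmed :- admit, order_xray.]. Adds exposure_confirmed.
Round 3: rule 7 [chest_pain :- exposure_confirmed.]. Adds chest_pain.
chest_pain first appears in round 3.

3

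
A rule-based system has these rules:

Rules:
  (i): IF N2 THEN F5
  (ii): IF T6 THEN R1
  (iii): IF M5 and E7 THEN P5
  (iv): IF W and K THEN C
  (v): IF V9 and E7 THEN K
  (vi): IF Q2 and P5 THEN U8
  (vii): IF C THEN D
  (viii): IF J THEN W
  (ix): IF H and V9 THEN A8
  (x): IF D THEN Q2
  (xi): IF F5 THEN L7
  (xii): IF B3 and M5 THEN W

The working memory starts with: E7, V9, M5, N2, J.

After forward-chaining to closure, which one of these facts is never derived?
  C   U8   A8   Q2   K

Round 1: (i) [IF N2 THEN F5]; (iii) [IF M5 and E7 THEN P5]; (v) [IF V9 and E7 THEN K]; (viii) [IF J THEN W]. Adds F5, P5, K, W.
Round 2: (iv) [IF W and K THEN C]; (xi) [IF F5 THEN L7]. Adds C, L7.
Round 3: (vii) [IF C THEN D]. Adds D.
Round 4: (x) [IF D THEN Q2]. Adds Q2.
Round 5: (vi) [IF Q2 and P5 THEN U8]. Adds U8.
Derived: U8 (round 5), K (round 1), C (round 2), Q2 (round 4). A8 never appears in any round.

A8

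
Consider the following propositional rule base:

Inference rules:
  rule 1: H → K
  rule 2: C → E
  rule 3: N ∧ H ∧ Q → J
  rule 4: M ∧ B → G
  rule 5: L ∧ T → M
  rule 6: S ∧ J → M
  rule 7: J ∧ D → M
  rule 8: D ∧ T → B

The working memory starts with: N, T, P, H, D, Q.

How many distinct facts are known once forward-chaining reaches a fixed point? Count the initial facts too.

Round 1 — rule 1, rule 3, rule 8, derive K, J, B.
Round 2 — rule 7, derive M.
Round 3 — rule 4, derive G.
Closure: {B, D, G, H, J, K, M, N, P, Q, T} — 11 facts.

11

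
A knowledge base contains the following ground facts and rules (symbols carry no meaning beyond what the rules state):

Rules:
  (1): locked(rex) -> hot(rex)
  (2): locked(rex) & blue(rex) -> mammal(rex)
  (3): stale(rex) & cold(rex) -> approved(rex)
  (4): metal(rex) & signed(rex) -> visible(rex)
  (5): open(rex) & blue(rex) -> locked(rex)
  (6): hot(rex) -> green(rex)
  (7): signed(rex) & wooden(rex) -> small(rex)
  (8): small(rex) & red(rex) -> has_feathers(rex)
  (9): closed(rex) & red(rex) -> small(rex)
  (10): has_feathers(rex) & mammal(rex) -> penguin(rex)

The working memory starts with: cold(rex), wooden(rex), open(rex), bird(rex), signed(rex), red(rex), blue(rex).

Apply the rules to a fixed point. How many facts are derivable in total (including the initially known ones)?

14

Round 1 — (5), (7), derive locked(rex), small(rex).
Round 2 — (1), (2), (8), derive hot(rex), mammal(rex), has_feathers(rex).
Round 3 — (6), (10), derive green(rex), penguin(rex).
Closure: {bird(rex), blue(rex), cold(rex), green(rex), has_feathers(rex), hot(rex), locked(rex), mammal(rex), open(rex), penguin(rex), red(rex), signed(rex), small(rex), wooden(rex)} — 14 facts.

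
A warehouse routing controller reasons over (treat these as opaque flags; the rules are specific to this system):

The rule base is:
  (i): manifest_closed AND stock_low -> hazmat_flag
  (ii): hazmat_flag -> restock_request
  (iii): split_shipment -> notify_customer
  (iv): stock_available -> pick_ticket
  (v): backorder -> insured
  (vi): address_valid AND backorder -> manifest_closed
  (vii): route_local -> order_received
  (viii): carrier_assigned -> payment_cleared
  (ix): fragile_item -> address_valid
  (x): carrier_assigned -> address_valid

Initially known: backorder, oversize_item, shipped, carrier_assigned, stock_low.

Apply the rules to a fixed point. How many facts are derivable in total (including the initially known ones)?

11

[1] (v) [backorder -> insured]; (viii) [carrier_assigned -> payment_cleared]; (x) [carrier_assigned -> address_valid]. ⇒ new: insured, payment_cleared, address_valid.
[2] (vi) [address_valid AND backorder -> manifest_closed]. ⇒ new: manifest_closed.
[3] (i) [manifest_closed AND stock_low -> hazmat_flag]. ⇒ new: hazmat_flag.
[4] (ii) [hazmat_flag -> restock_request]. ⇒ new: restock_request.
Closure: {address_valid, backorder, carrier_assigned, hazmat_flag, insured, manifest_closed, oversize_item, payment_cleared, restock_request, shipped, stock_low} — 11 facts.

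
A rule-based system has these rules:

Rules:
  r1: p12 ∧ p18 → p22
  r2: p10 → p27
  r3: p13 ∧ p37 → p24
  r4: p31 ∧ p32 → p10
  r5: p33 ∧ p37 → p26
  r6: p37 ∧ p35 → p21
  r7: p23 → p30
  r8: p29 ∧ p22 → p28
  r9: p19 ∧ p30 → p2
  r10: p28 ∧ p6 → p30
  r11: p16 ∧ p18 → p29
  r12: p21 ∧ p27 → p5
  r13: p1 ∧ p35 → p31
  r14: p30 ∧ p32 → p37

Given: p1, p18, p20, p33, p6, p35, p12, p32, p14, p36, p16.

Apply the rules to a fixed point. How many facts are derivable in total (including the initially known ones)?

22

Round 1: r1 [p12 ∧ p18 → p22]; r11 [p16 ∧ p18 → p29]; r13 [p1 ∧ p35 → p31]. New: p22, p29, p31.
Round 2: r4 [p31 ∧ p32 → p10]; r8 [p29 ∧ p22 → p28]. New: p10, p28.
Round 3: r2 [p10 → p27]; r10 [p28 ∧ p6 → p30]. New: p27, p30.
Round 4: r14 [p30 ∧ p32 → p37]. New: p37.
Round 5: r5 [p33 ∧ p37 → p26]; r6 [p37 ∧ p35 → p21]. New: p26, p21.
Round 6: r12 [p21 ∧ p27 → p5]. New: p5.
Closure: {p1, p10, p12, p14, p16, p18, p20, p21, p22, p26, p27, p28, p29, p30, p31, p32, p33, p35, p36, p37, p5, p6} — 22 facts.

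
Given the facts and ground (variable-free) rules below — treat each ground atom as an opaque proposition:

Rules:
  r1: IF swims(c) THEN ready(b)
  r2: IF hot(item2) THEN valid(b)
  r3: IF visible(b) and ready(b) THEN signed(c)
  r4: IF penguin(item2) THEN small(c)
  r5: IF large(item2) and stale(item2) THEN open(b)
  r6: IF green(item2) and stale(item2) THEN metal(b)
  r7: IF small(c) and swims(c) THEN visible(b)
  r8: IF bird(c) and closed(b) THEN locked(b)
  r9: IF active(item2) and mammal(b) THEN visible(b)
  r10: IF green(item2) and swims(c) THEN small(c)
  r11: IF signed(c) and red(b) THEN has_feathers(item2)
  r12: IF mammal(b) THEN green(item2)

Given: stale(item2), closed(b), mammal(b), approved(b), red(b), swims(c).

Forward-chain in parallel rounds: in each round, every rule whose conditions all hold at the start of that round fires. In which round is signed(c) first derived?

Round 1: r1 [IF swims(c) THEN ready(b)]; r12 [IF mammal(b) THEN green(item2)]. New: ready(b), green(item2).
Round 2: r6 [IF green(item2) and stale(item2) THEN metal(b)]; r10 [IF green(item2) and swims(c) THEN small(c)]. New: metal(b), small(c).
Round 3: r7 [IF small(c) and swims(c) THEN visible(b)]. New: visible(b).
Round 4: r3 [IF visible(b) and ready(b) THEN signed(c)]. New: signed(c).
signed(c) first appears in round 4.

4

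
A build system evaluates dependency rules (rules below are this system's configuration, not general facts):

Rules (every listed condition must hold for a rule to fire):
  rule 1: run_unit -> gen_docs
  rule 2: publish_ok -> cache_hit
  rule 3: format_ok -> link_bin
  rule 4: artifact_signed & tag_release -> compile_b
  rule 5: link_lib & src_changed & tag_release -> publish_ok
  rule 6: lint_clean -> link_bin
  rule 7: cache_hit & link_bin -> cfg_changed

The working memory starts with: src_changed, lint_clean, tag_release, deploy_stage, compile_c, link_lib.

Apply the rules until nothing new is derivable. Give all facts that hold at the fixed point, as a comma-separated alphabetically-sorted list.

Round 1 — rule 5, rule 6, derive publish_ok, link_bin.
Round 2 — rule 2, derive cache_hit.
Round 3 — rule 7, derive cfg_changed.

cache_hit, cfg_changed, compile_c, deploy_stage, link_bin, link_lib, lint_clean, publish_ok, src_changed, tag_release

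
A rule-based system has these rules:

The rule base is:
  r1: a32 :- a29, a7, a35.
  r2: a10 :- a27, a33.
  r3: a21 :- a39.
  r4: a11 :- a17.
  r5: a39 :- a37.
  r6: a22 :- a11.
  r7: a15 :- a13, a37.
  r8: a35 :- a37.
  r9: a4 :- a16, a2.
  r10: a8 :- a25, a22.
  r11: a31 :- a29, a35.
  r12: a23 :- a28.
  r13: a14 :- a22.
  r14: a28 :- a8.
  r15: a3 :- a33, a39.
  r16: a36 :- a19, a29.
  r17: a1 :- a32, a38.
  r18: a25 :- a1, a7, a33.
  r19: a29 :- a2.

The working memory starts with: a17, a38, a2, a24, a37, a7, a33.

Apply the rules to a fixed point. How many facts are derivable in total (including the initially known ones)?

Round 1: r4 [a11 :- a17.]; r5 [a39 :- a37.]; r8 [a35 :- a37.]; r19 [a29 :- a2.]. New: a11, a39, a35, a29.
Round 2: r1 [a32 :- a29, a7, a35.]; r3 [a21 :- a39.]; r6 [a22 :- a11.]; r11 [a31 :- a29, a35.]; r15 [a3 :- a33, a39.]. New: a32, a21, a22, a31, a3.
Round 3: r13 [a14 :- a22.]; r17 [a1 :- a32, a38.]. New: a14, a1.
Round 4: r18 [a25 :- a1, a7, a33.]. New: a25.
Round 5: r10 [a8 :- a25, a22.]. New: a8.
Round 6: r14 [a28 :- a8.]. New: a28.
Round 7: r12 [a23 :- a28.]. New: a23.
Closure: {a1, a11, a14, a17, a2, a21, a22, a23, a24, a25, a28, a29, a3, a31, a32, a33, a35, a37, a38, a39, a7, a8} — 22 facts.

22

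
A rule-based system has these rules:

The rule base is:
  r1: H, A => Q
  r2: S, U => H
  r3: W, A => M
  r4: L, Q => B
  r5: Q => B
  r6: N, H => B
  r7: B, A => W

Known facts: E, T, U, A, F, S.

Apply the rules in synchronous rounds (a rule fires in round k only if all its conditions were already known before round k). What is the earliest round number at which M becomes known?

5

Round 1 fires r2, giving H.
Round 2 fires r1, giving Q.
Round 3 fires r5, giving B.
Round 4 fires r7, giving W.
Round 5 fires r3, giving M.
M first appears in round 5.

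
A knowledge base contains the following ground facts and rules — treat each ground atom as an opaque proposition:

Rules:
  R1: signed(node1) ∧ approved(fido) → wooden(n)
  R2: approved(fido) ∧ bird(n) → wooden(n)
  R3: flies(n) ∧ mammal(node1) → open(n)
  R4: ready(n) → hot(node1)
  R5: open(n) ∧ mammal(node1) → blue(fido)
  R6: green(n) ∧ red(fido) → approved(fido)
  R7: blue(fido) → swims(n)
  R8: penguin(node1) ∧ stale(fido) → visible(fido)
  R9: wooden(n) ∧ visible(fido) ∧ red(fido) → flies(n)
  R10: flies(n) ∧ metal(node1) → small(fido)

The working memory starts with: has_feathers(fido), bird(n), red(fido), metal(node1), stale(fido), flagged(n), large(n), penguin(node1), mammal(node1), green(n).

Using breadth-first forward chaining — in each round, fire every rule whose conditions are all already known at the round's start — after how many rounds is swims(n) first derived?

6

Round 1 — R6, R8, derive approved(fido), visible(fido).
Round 2 — R2, derive wooden(n).
Round 3 — R9, derive flies(n).
Round 4 — R3, R10, derive open(n), small(fido).
Round 5 — R5, derive blue(fido).
Round 6 — R7, derive swims(n).
swims(n) first appears in round 6.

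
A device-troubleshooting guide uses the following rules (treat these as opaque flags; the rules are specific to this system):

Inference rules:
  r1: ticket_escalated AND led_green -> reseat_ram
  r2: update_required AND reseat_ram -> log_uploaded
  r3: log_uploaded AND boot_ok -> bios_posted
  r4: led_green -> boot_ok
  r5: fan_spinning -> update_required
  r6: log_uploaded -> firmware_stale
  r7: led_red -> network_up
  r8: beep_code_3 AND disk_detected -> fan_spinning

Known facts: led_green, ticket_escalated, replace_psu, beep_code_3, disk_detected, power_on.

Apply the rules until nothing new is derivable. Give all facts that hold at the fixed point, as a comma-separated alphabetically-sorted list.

Round 1: r1 [ticket_escalated AND led_green -> reseat_ram]; r4 [led_green -> boot_ok]; r8 [beep_code_3 AND disk_detected -> fan_spinning]. Adds reseat_ram, boot_ok, fan_spinning.
Round 2: r5 [fan_spinning -> update_required]. Adds update_required.
Round 3: r2 [update_required AND reseat_ram -> log_uploaded]. Adds log_uploaded.
Round 4: r3 [log_uploaded AND boot_ok -> bios_posted]; r6 [log_uploaded -> firmware_stale]. Adds bios_posted, firmware_stale.

beep_code_3, bios_posted, boot_ok, disk_detected, fan_spinning, firmware_stale, led_green, log_uploaded, power_on, replace_psu, reseat_ram, ticket_escalated, update_required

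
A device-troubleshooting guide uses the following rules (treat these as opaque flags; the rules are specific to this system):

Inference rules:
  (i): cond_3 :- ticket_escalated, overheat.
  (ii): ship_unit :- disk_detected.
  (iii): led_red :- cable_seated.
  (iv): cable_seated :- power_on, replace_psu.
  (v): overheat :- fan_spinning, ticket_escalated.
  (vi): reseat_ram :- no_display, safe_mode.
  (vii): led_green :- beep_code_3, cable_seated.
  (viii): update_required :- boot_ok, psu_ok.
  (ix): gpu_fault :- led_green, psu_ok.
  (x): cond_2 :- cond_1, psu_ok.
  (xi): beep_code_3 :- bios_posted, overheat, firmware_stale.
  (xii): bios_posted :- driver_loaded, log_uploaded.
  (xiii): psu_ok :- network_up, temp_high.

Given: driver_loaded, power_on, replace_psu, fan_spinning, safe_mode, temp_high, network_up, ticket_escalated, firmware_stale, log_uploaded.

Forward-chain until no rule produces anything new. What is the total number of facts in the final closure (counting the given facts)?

Round 1 fires (iv), (v), (xii), (xiii), giving cable_seated, overheat, bios_posted, psu_ok.
Round 2 fires (i), (iii), (xi), giving cond_3, led_red, beep_code_3.
Round 3 fires (vii), giving led_green.
Round 4 fires (ix), giving gpu_fault.
Closure: {beep_code_3, bios_posted, cable_seated, cond_3, driver_loaded, fan_spinning, firmware_stale, gpu_fault, led_green, led_red, log_uploaded, network_up, overheat, power_on, psu_ok, replace_psu, safe_mode, temp_high, ticket_escalated} — 19 facts.

19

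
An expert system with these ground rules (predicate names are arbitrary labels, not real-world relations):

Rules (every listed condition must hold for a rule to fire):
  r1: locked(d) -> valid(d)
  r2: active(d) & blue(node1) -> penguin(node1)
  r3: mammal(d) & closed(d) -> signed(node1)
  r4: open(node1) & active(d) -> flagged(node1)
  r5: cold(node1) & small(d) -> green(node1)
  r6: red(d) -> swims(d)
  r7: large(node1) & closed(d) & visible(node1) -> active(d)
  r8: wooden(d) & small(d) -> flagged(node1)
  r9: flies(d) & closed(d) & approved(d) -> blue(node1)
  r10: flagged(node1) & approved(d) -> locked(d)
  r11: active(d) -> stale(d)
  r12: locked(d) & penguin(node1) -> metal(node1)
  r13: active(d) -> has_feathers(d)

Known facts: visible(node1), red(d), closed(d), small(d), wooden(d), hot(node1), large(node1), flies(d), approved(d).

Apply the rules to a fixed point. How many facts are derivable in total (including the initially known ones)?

19

Round 1: r6 [red(d) -> swims(d)]; r7 [large(node1) & closed(d) & visible(node1) -> active(d)]; r8 [wooden(d) & small(d) -> flagged(node1)]; r9 [flies(d) & closed(d) & approved(d) -> blue(node1)]. Adds swims(d), active(d), flagged(node1), blue(node1).
Round 2: r2 [active(d) & blue(node1) -> penguin(node1)]; r10 [flagged(node1) & approved(d) -> locked(d)]; r11 [active(d) -> stale(d)]; r13 [active(d) -> has_feathers(d)]. Adds penguin(node1), locked(d), stale(d), has_feathers(d).
Round 3: r1 [locked(d) -> valid(d)]; r12 [locked(d) & penguin(node1) -> metal(node1)]. Adds valid(d), metal(node1).
Closure: {active(d), approved(d), blue(node1), closed(d), flagged(node1), flies(d), has_feathers(d), hot(node1), large(node1), locked(d), metal(node1), penguin(node1), red(d), small(d), stale(d), swims(d), valid(d), visible(node1), wooden(d)} — 19 facts.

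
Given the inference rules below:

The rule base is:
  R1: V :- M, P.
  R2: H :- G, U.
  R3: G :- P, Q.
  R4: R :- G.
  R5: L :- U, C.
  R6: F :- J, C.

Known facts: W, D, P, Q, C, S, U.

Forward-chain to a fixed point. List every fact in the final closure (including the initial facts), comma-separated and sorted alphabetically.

C, D, G, H, L, P, Q, R, S, U, W

[1] R3 [G :- P, Q.]; R5 [L :- U, C.]. ⇒ new: G, L.
[2] R2 [H :- G, U.]; R4 [R :- G.]. ⇒ new: H, R.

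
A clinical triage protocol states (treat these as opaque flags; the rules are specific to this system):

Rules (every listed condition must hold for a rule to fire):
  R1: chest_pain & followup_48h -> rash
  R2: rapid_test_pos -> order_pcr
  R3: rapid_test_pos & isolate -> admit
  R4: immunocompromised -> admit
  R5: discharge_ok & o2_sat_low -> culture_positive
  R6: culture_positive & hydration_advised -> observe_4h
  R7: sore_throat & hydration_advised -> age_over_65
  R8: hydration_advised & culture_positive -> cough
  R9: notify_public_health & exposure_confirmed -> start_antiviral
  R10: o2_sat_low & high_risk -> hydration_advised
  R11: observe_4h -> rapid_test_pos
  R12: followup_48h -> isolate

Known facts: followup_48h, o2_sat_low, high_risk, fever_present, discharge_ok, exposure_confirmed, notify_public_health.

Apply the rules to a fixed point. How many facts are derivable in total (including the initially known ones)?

Round 1: R5 [discharge_ok & o2_sat_low -> culture_positive]; R9 [notify_public_health & exposure_confirmed -> start_antiviral]; R10 [o2_sat_low & high_risk -> hydration_advised]; R12 [followup_48h -> isolate]. New: culture_positive, start_antiviral, hydration_advised, isolate.
Round 2: R6 [culture_positive & hydration_advised -> observe_4h]; R8 [hydration_advised & culture_positive -> cough]. New: observe_4h, cough.
Round 3: R11 [observe_4h -> rapid_test_pos]. New: rapid_test_pos.
Round 4: R2 [rapid_test_pos -> order_pcr]; R3 [rapid_test_pos & isolate -> admit]. New: order_pcr, admit.
Closure: {admit, cough, culture_positive, discharge_ok, exposure_confirmed, fever_present, followup_48h, high_risk, hydration_advised, isolate, notify_public_health, o2_sat_low, observe_4h, order_pcr, rapid_test_pos, start_antiviral} — 16 facts.

16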